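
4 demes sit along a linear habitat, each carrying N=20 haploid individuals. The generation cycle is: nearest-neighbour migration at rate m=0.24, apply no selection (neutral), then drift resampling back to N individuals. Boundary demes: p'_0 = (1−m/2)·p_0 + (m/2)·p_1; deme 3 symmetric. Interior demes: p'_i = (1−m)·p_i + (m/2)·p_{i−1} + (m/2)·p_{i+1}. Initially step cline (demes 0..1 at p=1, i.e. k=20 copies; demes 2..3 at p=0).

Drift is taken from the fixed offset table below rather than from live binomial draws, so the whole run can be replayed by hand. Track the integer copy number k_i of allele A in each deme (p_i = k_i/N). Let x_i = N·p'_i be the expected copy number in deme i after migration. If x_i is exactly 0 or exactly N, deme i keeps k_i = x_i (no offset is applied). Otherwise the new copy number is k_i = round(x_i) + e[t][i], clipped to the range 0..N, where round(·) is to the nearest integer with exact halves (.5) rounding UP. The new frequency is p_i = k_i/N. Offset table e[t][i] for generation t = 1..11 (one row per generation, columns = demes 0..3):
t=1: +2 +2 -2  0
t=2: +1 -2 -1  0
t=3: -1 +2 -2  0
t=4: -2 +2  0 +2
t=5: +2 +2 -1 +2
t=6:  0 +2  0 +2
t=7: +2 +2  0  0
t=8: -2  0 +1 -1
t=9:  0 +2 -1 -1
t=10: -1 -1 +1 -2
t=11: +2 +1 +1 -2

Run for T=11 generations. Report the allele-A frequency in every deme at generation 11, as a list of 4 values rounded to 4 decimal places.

t=0: k=[20 20 0 0]
t=1: x=[20.0000 17.6000 2.4000 0.0000] k=[20 20 0 0]
t=2: x=[20.0000 17.6000 2.4000 0.0000] k=[20 16 1 0]
t=3: x=[19.5200 14.6800 2.6800 0.1200] k=[19 17 1 0]
t=4: x=[18.7600 15.3200 2.8000 0.1200] k=[17 17 3 2]
t=5: x=[17.0000 15.3200 4.5600 2.1200] k=[19 17 4 4]
t=6: x=[18.7600 15.6800 5.5600 4.0000] k=[19 18 6 6]
t=7: x=[18.8800 16.6800 7.4400 6.0000] k=[20 19 7 6]
t=8: x=[19.8800 17.6800 8.3200 6.1200] k=[18 18 9 5]
t=9: x=[18.0000 16.9200 9.6000 5.4800] k=[18 19 9 4]
t=10: x=[18.1200 17.6800 9.6000 4.6000] k=[17 17 11 3]
t=11: x=[17.0000 16.2800 10.7600 3.9600] k=[19 17 12 2]

[0.9500, 0.8500, 0.6000, 0.1000]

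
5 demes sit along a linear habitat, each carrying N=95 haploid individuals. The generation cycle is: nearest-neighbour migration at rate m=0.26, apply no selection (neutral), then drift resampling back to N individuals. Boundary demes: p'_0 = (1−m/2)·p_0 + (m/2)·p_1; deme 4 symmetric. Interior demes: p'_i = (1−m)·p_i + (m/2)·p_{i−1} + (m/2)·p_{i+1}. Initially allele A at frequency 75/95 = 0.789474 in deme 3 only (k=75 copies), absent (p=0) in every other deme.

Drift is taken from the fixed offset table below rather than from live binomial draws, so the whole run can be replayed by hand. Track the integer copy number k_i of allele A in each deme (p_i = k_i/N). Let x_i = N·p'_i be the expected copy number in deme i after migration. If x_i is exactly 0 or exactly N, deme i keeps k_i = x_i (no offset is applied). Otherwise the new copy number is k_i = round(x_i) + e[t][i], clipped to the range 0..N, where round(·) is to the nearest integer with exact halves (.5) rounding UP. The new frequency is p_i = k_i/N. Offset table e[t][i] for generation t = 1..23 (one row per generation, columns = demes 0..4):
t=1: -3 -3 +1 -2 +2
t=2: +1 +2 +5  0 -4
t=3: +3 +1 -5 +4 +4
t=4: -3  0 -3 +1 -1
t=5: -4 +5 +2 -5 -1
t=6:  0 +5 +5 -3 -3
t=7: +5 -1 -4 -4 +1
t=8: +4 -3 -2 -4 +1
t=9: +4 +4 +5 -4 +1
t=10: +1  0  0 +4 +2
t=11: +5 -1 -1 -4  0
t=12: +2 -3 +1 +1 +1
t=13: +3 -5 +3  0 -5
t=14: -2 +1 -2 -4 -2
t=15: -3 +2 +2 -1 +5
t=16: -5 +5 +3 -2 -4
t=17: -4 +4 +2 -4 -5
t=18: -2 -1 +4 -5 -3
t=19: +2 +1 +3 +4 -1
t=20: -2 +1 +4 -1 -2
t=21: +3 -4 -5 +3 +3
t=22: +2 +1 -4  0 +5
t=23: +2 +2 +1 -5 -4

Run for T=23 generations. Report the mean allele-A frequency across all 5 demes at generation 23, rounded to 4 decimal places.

t=0: k=[0 0 0 75 0]
t=1: x=[0.0000 0.0000 9.7500 55.5000 9.7500] k=[0 0 11 54 12]
t=2: x=[0.0000 1.4300 15.1600 42.9500 17.4600] k=[0 3 20 43 13]
t=3: x=[0.3900 4.8200 20.7800 36.1100 16.9000] k=[3 6 16 40 21]
t=4: x=[3.3900 6.9100 17.8200 34.4100 23.4700] k=[0 7 15 35 22]
t=5: x=[0.9100 7.1300 16.5600 30.7100 23.6900] k=[0 12 19 26 23]
t=6: x=[1.5600 11.3500 19.0000 24.7000 23.3900] k=[2 16 24 22 20]
t=7: x=[3.8200 15.2200 22.7000 22.0000 20.2600] k=[9 14 19 18 21]
t=8: x=[9.6500 14.0000 18.2200 18.5200 20.6100] k=[14 11 16 15 22]
t=9: x=[13.6100 12.0400 15.2200 16.0400 21.0900] k=[18 16 20 12 22]
t=10: x=[17.7400 16.7800 18.4400 14.3400 20.7000] k=[19 17 18 18 23]
t=11: x=[18.7400 17.3900 17.8700 18.6500 22.3500] k=[24 16 17 15 22]
t=12: x=[22.9600 17.1700 16.6100 16.1700 21.0900] k=[25 14 18 17 22]
t=13: x=[23.5700 15.9500 17.3500 17.7800 21.3500] k=[27 11 20 18 16]
t=14: x=[24.9200 14.2500 18.5700 18.0000 16.2600] k=[23 15 17 14 14]
t=15: x=[21.9600 16.3000 16.3500 14.3900 14.0000] k=[19 18 18 13 19]
t=16: x=[18.8700 18.1300 17.3500 14.4300 18.2200] k=[14 23 20 12 14]
t=17: x=[15.1700 21.4400 19.3500 13.3000 13.7400] k=[11 25 21 9 9]
t=18: x=[12.8200 22.6600 19.9600 10.5600 9.0000] k=[11 22 24 6 6]
t=19: x=[12.4300 20.8300 21.4000 8.3400 6.0000] k=[14 22 24 12 5]
t=20: x=[15.0400 21.2200 22.1800 12.6500 5.9100] k=[13 22 26 12 4]
t=21: x=[14.1700 21.3500 23.6600 12.7800 5.0400] k=[17 17 19 16 8]
t=22: x=[17.0000 17.2600 18.3500 15.3500 9.0400] k=[19 18 14 15 14]
t=23: x=[18.8700 17.6100 14.6500 14.7400 14.1300] k=[21 20 16 10 10]

0.1621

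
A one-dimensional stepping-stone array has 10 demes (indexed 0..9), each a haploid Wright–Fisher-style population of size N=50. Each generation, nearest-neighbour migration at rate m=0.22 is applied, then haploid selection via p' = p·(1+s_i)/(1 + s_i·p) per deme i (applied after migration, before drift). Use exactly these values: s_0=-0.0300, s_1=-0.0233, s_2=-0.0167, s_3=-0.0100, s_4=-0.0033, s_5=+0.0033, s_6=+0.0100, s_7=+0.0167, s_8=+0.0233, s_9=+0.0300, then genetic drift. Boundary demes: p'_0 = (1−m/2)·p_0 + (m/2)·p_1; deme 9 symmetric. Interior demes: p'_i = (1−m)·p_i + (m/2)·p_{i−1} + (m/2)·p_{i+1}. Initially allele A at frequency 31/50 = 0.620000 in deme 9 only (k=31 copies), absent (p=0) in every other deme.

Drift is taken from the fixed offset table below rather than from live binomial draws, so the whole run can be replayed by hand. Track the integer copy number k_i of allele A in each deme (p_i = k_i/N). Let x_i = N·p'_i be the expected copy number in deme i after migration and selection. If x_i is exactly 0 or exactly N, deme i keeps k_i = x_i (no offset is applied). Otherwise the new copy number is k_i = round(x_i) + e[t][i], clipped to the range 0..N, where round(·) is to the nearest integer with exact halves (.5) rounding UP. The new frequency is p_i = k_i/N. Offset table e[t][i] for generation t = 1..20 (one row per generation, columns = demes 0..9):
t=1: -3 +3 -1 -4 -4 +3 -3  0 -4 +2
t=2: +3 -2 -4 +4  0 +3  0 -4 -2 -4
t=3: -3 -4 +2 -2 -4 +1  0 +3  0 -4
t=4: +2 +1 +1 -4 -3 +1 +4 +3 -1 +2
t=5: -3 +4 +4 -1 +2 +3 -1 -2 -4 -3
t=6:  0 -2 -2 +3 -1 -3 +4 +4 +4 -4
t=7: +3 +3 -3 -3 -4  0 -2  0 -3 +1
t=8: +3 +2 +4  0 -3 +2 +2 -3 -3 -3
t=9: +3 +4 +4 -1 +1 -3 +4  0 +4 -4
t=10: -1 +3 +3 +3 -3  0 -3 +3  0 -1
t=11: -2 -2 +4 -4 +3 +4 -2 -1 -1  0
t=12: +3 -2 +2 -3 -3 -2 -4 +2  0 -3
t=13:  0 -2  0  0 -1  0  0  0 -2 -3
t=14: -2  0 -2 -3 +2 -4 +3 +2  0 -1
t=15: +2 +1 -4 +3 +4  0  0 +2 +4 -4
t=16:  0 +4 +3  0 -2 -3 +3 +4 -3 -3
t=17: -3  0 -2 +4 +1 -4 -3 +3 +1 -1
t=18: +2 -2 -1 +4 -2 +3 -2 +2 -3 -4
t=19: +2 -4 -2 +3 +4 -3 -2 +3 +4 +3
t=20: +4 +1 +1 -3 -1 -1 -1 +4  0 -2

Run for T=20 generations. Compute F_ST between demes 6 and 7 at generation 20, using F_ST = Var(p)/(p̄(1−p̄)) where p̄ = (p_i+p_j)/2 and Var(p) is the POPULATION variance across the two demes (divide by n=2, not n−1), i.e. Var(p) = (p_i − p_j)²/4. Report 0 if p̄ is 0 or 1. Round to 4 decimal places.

0.1356

t=0: k=[0 0 0 0 0 0 0 0 0 31]
t=1: x=[0.0000 0.0000 0.0000 0.0000 0.0000 0.0000 0.0000 0.0000 3.4839 27.9549] k=[0 0 0 0 0 0 0 0 0 30]
t=2: x=[0.0000 0.0000 0.0000 0.0000 0.0000 0.0000 0.0000 0.0000 3.3717 27.0674] k=[0 0 0 0 0 0 0 0 1 23]
t=3: x=[0.0000 0.0000 0.0000 0.0000 0.0000 0.0000 0.0000 0.1118 3.3819 20.9388] k=[0 0 0 0 0 0 0 3 3 17]
t=4: x=[0.0000 0.0000 0.0000 0.0000 0.0000 0.0000 0.3333 2.7122 4.6360 15.7774] k=[0 0 0 0 0 0 4 6 4 18]
t=5: x=[0.0000 0.0000 0.0000 0.0000 0.0000 0.4414 3.8149 5.6424 5.8784 16.7880] k=[0 0 0 0 0 3 3 4 2 14]
t=6: x=[0.0000 0.0000 0.0000 0.0000 0.3289 2.6783 3.1391 3.7267 3.6165 12.9618] k=[0 0 0 0 0 0 7 8 8 9]
t=7: x=[0.0000 0.0000 0.0000 0.0000 0.0000 0.7725 6.3953 8.0007 8.2677 9.1081] k=[0 0 0 0 0 1 4 8 5 10]
t=8: x=[0.0000 0.0000 0.0000 0.0000 0.1096 1.2239 4.1477 7.3330 6.0006 9.6786] k=[0 0 0 0 0 3 6 4 3 7]
t=9: x=[0.0000 0.0000 0.0000 0.0000 0.3289 3.0093 5.4985 4.1729 3.6267 6.7303] k=[0 0 0 0 1 0 9 4 8 3]
t=10: x=[0.0000 0.0000 0.0000 0.1089 0.7775 1.1035 7.5234 5.0649 7.1500 3.6487] k=[0 0 0 3 0 1 5 8 7 3]
t=11: x=[0.0000 0.0000 0.3245 2.3177 0.4386 1.3343 4.9341 7.6669 6.8043 3.5359] k=[0 0 4 0 3 5 3 7 6 4]
t=12: x=[0.0000 0.4298 3.0711 0.7624 2.8810 4.5737 3.6939 6.5436 6.0107 4.3356] k=[0 0 5 0 0 3 0 9 6 1]
t=13: x=[0.0000 0.5373 3.8399 0.5446 0.3289 2.3474 1.3328 7.7883 5.8988 1.5950] k=[0 0 4 1 0 2 1 8 4 0]
t=14: x=[0.0000 0.4298 3.1795 1.2081 0.3289 1.6753 1.8981 6.8878 4.0856 0.4531] k=[0 0 1 0 2 0 5 9 4 0]
t=15: x=[0.0000 0.1074 0.7672 0.3267 1.5550 0.7725 4.9341 8.1220 4.1977 0.4531] k=[0 1 0 3 6 1 5 10 8 0]
t=16: x=[0.1067 0.7621 0.4327 2.9718 5.1048 1.9963 5.1558 9.3553 7.4854 0.9059] k=[0 5 3 3 3 0 8 13 4 0]
t=17: x=[0.5337 4.1396 3.1696 2.9718 2.6617 1.2139 7.7348 11.6070 4.6462 0.4531] k=[0 4 1 7 4 0 5 15 6 0]
t=18: x=[0.4269 3.1595 1.9581 5.9571 3.8782 0.9932 5.5993 13.0692 6.4584 0.6795] k=[2 1 1 10 2 4 4 15 3 0]
t=19: x=[1.8354 1.0847 1.9581 8.0618 3.0904 3.7915 5.2566 12.6257 4.0754 0.3398] k=[4 0 0 11 7 1 3 16 8 3]
t=20: x=[3.4606 0.4298 1.1903 9.2738 6.7607 1.8860 4.2485 13.8553 8.4911 3.6487] k=[7 1 2 6 6 1 3 18 8 2]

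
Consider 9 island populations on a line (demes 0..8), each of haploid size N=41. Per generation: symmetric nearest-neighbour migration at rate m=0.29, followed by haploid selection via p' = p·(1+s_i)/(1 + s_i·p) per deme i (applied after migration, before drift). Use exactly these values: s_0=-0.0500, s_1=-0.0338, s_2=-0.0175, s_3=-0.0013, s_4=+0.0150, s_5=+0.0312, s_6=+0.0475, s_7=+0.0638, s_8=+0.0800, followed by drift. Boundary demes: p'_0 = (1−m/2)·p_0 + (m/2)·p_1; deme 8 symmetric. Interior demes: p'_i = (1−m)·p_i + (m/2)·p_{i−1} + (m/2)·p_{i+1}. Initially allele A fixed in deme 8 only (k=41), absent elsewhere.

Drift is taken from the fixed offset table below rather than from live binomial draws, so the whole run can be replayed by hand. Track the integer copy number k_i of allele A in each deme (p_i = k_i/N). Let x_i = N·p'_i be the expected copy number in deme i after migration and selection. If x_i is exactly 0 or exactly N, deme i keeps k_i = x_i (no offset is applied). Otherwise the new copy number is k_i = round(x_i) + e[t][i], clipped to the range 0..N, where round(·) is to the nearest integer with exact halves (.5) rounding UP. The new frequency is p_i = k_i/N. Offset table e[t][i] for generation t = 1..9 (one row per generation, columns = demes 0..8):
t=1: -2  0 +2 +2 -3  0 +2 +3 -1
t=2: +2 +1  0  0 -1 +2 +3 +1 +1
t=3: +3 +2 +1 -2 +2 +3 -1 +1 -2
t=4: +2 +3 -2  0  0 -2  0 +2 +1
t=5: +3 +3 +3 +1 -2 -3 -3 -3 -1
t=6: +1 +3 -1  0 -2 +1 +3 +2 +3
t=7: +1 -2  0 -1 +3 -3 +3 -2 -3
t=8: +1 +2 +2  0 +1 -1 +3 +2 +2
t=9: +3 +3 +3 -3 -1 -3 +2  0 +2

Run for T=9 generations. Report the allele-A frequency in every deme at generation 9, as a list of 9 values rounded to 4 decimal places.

t=0: k=[0 0 0 0 0 0 0 0 41]
t=1: x=[0.0000 0.0000 0.0000 0.0000 0.0000 0.0000 0.0000 6.2663 35.4356] k=[0 0 0 0 0 0 0 9 34]
t=2: x=[0.0000 0.0000 0.0000 0.0000 0.0000 0.0000 1.3649 11.8338 30.9695] k=[0 0 0 0 0 0 4 13 32]
t=3: x=[0.0000 0.0000 0.0000 0.0000 0.0000 0.5978 4.9225 15.0339 29.8796] k=[0 0 0 0 0 4 4 16 28]
t=4: x=[0.0000 0.0000 0.0000 0.0000 0.5886 3.5175 5.9729 16.6073 26.9785] k=[0 0 0 0 1 2 6 19 28]
t=5: x=[0.0000 0.0000 0.0000 0.1448 1.0146 2.5063 7.5878 19.0492 27.4032] k=[0 0 0 1 0 0 5 16 26]
t=6: x=[0.0000 0.0000 0.1425 0.7091 0.1472 0.7472 6.1073 16.4604 25.3020] k=[0 0 0 1 0 2 9 18 28]
t=7: x=[0.0000 0.0000 0.1425 0.7091 0.4415 2.8042 9.6277 18.7726 27.2617] k=[0 0 0 0 3 0 13 17 24]
t=8: x=[0.0000 0.0000 0.0000 0.4344 2.1603 2.3882 12.0867 18.0574 23.7583] k=[0 0 0 0 3 1 15 20 26]
t=9: x=[0.0000 0.0000 0.0000 0.4344 2.3072 3.4150 14.1215 20.7789 25.8718] k=[0 0 0 0 1 0 16 21 28]

[0.0000, 0.0000, 0.0000, 0.0000, 0.0244, 0.0000, 0.3902, 0.5122, 0.6829]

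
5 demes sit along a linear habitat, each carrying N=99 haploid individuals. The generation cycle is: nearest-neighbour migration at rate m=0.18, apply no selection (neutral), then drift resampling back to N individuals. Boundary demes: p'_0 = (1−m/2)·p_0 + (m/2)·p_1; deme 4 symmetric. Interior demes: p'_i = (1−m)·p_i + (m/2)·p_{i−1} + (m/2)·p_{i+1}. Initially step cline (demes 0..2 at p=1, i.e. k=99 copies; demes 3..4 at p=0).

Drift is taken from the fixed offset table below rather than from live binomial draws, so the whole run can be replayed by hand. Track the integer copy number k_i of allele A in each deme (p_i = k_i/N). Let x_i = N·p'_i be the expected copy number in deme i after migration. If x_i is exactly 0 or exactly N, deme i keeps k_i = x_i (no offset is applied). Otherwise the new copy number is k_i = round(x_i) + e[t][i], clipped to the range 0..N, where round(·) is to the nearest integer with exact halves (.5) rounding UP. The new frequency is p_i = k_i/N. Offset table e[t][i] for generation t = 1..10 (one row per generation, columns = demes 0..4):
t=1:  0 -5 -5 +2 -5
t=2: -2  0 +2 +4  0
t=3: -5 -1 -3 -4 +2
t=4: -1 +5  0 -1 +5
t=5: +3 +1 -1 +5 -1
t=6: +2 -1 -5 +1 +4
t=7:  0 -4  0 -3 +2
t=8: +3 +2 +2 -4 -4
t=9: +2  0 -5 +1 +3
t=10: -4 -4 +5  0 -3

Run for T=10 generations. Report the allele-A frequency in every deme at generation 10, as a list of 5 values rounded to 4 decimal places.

t=0: k=[99 99 99 0 0]
t=1: x=[99.0000 99.0000 90.0900 8.9100 0.0000] k=[99 99 85 11 0]
t=2: x=[99.0000 97.7400 79.6000 16.6700 0.9900] k=[99 98 82 21 1]
t=3: x=[98.9100 96.6500 77.9500 24.6900 2.8000] k=[94 96 75 21 5]
t=4: x=[94.1800 93.9300 72.0300 24.4200 6.4400] k=[93 99 72 23 11]
t=5: x=[93.5400 96.0300 70.0200 26.3300 12.0800] k=[97 97 69 31 11]
t=6: x=[97.0000 94.4800 68.1000 32.6200 12.8000] k=[99 93 63 34 17]
t=7: x=[98.4600 90.8400 63.0900 35.0800 18.5300] k=[98 87 63 32 21]
t=8: x=[97.0100 85.8300 62.3700 33.8000 21.9900] k=[99 88 64 30 18]
t=9: x=[98.0100 86.8300 63.1000 31.9800 19.0800] k=[99 87 58 33 22]
t=10: x=[97.9200 85.4700 58.3600 34.2600 22.9900] k=[94 81 63 34 20]

[0.9495, 0.8182, 0.6364, 0.3434, 0.2020]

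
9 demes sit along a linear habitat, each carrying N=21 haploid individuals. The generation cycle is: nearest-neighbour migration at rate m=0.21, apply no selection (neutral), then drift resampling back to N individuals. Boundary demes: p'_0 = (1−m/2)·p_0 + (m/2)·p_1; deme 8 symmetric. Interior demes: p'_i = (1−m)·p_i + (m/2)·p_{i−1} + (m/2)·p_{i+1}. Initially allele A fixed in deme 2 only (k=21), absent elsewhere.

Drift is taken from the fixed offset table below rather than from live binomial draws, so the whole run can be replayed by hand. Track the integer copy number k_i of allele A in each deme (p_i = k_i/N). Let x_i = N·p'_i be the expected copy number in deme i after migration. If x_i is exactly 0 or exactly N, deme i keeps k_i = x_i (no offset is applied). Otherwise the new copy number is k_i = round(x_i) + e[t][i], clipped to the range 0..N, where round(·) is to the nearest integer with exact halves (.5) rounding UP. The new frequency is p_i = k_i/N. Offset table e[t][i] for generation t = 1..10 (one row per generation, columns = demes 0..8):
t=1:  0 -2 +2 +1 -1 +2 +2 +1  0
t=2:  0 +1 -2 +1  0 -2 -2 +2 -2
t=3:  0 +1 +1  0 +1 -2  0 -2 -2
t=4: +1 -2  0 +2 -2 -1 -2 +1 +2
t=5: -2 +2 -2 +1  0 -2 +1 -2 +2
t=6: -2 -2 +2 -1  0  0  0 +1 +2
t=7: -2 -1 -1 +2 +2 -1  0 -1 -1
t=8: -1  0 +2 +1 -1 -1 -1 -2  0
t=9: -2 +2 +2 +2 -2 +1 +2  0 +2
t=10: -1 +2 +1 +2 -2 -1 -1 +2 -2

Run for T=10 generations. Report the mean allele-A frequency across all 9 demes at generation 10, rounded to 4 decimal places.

0.1481

t=0: k=[0 0 21 0 0 0 0 0 0]
t=1: x=[0.0000 2.2050 16.5900 2.2050 0.0000 0.0000 0.0000 0.0000 0.0000] k=[0 0 19 3 0 0 0 0 0]
t=2: x=[0.0000 1.9950 15.3250 4.3650 0.3150 0.0000 0.0000 0.0000 0.0000] k=[0 3 13 5 0 0 0 0 0]
t=3: x=[0.3150 3.7350 11.1100 5.3150 0.5250 0.0000 0.0000 0.0000 0.0000] k=[0 5 12 5 2 0 0 0 0]
t=4: x=[0.5250 5.2100 10.5300 5.4200 2.1050 0.2100 0.0000 0.0000 0.0000] k=[2 3 11 7 0 0 0 0 0]
t=5: x=[2.1050 3.7350 9.7400 6.6850 0.7350 0.0000 0.0000 0.0000 0.0000] k=[0 6 8 8 1 0 0 0 0]
t=6: x=[0.6300 5.5800 7.7900 7.2650 1.6300 0.1050 0.0000 0.0000 0.0000] k=[0 4 10 6 2 0 0 0 0]
t=7: x=[0.4200 4.2100 8.9500 6.0000 2.2100 0.2100 0.0000 0.0000 0.0000] k=[0 3 8 8 4 0 0 0 0]
t=8: x=[0.3150 3.2100 7.4750 7.5800 4.0000 0.4200 0.0000 0.0000 0.0000] k=[0 3 9 9 3 0 0 0 0]
t=9: x=[0.3150 3.3150 8.3700 8.3700 3.3150 0.3150 0.0000 0.0000 0.0000] k=[0 5 10 10 1 1 0 0 0]
t=10: x=[0.5250 5.0000 9.4750 9.0550 1.9450 0.8950 0.1050 0.0000 0.0000] k=[0 7 10 11 0 0 0 0 0]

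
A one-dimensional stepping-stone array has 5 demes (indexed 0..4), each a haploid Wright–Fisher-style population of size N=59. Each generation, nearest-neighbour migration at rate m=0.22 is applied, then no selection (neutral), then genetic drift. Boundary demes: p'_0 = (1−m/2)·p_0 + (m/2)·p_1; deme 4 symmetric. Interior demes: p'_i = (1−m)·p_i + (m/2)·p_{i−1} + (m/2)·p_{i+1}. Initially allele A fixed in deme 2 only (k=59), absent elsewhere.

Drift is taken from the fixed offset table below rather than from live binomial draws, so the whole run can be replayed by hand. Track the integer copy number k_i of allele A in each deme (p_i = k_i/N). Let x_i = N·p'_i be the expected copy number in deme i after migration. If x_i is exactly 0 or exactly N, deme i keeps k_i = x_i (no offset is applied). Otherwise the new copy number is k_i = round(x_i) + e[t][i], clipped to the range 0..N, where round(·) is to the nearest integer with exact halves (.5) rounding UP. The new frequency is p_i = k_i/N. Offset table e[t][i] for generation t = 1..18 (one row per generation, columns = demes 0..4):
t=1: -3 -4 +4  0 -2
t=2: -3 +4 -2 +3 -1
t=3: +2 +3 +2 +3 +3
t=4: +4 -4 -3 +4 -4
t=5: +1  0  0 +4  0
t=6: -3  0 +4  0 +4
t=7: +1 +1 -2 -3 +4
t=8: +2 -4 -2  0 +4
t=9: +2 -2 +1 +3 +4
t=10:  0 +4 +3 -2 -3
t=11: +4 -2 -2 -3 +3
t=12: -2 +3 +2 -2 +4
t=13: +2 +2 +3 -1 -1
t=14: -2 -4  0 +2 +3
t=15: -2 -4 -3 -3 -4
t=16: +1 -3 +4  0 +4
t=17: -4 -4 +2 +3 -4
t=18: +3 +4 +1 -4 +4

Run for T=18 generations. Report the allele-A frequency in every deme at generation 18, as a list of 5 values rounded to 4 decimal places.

t=0: k=[0 0 59 0 0]
t=1: x=[0.0000 6.4900 46.0200 6.4900 0.0000] k=[0 2 50 6 0]
t=2: x=[0.2200 7.0600 39.8800 10.1800 0.6600] k=[0 11 38 13 0]
t=3: x=[1.2100 12.7600 32.2800 14.3200 1.4300] k=[3 16 34 17 4]
t=4: x=[4.4300 16.5500 30.1500 17.4400 5.4300] k=[8 13 27 21 1]
t=5: x=[8.5500 13.9900 24.8000 19.4600 3.2000] k=[10 14 25 23 3]
t=6: x=[10.4400 14.7700 23.5700 21.0200 5.2000] k=[7 15 28 21 9]
t=7: x=[7.8800 15.5500 25.8000 20.4500 10.3200] k=[9 17 24 17 14]
t=8: x=[9.8800 16.8900 22.4600 17.4400 14.3300] k=[12 13 20 17 18]
t=9: x=[12.1100 13.6600 18.9000 17.4400 17.8900] k=[14 12 20 20 22]
t=10: x=[13.7800 13.1000 19.1200 20.2200 21.7800] k=[14 17 22 18 19]
t=11: x=[14.3300 17.2200 21.0100 18.5500 18.8900] k=[18 15 19 16 22]
t=12: x=[17.6700 15.7700 18.2300 16.9900 21.3400] k=[16 19 20 15 25]
t=13: x=[16.3300 18.7800 19.3400 16.6500 23.9000] k=[18 21 22 16 23]
t=14: x=[18.3300 20.7800 21.2300 17.4300 22.2300] k=[16 17 21 19 25]
t=15: x=[16.1100 17.3300 20.3400 19.8800 24.3400] k=[14 13 17 17 20]
t=16: x=[13.8900 13.5500 16.5600 17.3300 19.6700] k=[15 11 21 17 24]
t=17: x=[14.5600 12.5400 19.4600 18.2100 23.2300] k=[11 9 21 21 19]
t=18: x=[10.7800 10.5400 19.6800 20.7800 19.2200] k=[14 15 21 17 23]

[0.2373, 0.2542, 0.3559, 0.2881, 0.3898]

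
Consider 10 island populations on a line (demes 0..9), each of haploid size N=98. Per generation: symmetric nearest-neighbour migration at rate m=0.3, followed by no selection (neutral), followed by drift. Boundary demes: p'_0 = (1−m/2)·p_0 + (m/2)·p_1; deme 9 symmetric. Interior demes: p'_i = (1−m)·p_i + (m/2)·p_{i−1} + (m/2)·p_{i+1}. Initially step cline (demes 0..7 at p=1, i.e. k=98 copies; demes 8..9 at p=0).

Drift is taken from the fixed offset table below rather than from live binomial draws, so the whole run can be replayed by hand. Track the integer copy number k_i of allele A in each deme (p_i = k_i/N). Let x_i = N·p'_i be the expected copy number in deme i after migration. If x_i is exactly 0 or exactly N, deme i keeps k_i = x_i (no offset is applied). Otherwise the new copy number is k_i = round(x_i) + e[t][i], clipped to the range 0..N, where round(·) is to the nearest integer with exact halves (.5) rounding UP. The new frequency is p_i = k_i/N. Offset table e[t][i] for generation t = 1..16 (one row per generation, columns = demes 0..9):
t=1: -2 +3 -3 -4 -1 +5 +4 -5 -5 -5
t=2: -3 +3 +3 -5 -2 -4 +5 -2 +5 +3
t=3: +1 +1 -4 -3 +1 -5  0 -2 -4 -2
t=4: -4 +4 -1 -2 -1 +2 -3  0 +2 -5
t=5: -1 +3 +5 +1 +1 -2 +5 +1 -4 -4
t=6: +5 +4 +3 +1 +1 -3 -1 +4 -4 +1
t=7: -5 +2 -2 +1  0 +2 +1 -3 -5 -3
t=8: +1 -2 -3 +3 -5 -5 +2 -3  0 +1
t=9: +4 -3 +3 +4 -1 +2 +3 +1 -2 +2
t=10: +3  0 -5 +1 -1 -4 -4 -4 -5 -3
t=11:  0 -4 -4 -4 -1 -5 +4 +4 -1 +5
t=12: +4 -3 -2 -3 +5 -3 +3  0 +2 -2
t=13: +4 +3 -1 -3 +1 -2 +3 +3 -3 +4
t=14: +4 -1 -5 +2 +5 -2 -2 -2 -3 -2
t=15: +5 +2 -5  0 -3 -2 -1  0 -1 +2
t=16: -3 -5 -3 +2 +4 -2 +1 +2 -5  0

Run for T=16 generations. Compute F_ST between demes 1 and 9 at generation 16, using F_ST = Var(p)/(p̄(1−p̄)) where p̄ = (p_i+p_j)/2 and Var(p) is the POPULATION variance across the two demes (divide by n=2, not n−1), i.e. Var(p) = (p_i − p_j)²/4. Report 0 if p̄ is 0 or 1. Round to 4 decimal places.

t=0: k=[98 98 98 98 98 98 98 98 0 0]
t=1: x=[98.0000 98.0000 98.0000 98.0000 98.0000 98.0000 98.0000 83.3000 14.7000 0.0000] k=[98 98 98 98 98 98 98 78 10 0]
t=2: x=[98.0000 98.0000 98.0000 98.0000 98.0000 98.0000 95.0000 70.8000 18.7000 1.5000] k=[98 98 98 98 98 98 98 69 24 5]
t=3: x=[98.0000 98.0000 98.0000 98.0000 98.0000 98.0000 93.6500 66.6000 27.9000 7.8500] k=[98 98 98 98 98 98 94 65 24 6]
t=4: x=[98.0000 98.0000 98.0000 98.0000 98.0000 97.4000 90.2500 63.2000 27.4500 8.7000] k=[98 98 98 98 98 98 87 63 29 4]
t=5: x=[98.0000 98.0000 98.0000 98.0000 98.0000 96.3500 85.0500 61.5000 30.3500 7.7500] k=[98 98 98 98 98 94 90 63 26 4]
t=6: x=[98.0000 98.0000 98.0000 98.0000 97.4000 94.0000 86.5500 61.5000 28.2500 7.3000] k=[98 98 98 98 98 91 86 66 24 8]
t=7: x=[98.0000 98.0000 98.0000 98.0000 96.9500 91.3000 83.7500 62.7000 27.9000 10.4000] k=[98 98 98 98 97 93 85 60 23 7]
t=8: x=[98.0000 98.0000 98.0000 97.8500 96.5500 92.4000 82.4500 58.2000 26.1500 9.4000] k=[98 98 98 98 92 87 84 55 26 10]
t=9: x=[98.0000 98.0000 98.0000 97.1000 92.1500 87.3000 80.1000 55.0000 27.9500 12.4000] k=[98 98 98 98 91 89 83 56 26 14]
t=10: x=[98.0000 98.0000 98.0000 96.9500 91.7500 88.4000 79.8500 55.5500 28.7000 15.8000] k=[98 98 98 98 91 84 76 52 24 13]
t=11: x=[98.0000 98.0000 98.0000 96.9500 91.0000 83.8500 73.6000 51.4000 26.5500 14.6500] k=[98 98 98 93 90 79 78 55 26 20]
t=12: x=[98.0000 98.0000 97.2500 93.3000 88.8000 80.5000 74.7000 54.1000 29.4500 20.9000] k=[98 98 95 90 94 78 78 54 31 19]
t=13: x=[98.0000 97.5500 94.7000 91.3500 91.0000 80.4000 74.4000 54.1500 32.6500 20.8000] k=[98 98 94 88 92 78 77 57 30 25]
t=14: x=[98.0000 97.4000 93.7000 89.5000 89.3000 79.9500 74.1500 55.9500 33.3000 25.7500] k=[98 96 89 92 94 78 72 54 30 24]
t=15: x=[97.7000 95.2500 90.5000 91.8500 91.3000 79.5000 70.2000 53.1000 32.7000 24.9000] k=[98 97 86 92 88 78 69 53 32 27]
t=16: x=[97.8500 95.5000 88.5500 90.5000 87.1000 78.1500 67.9500 52.2500 34.4000 27.7500] k=[95 91 86 93 91 76 69 54 29 28]

0.4332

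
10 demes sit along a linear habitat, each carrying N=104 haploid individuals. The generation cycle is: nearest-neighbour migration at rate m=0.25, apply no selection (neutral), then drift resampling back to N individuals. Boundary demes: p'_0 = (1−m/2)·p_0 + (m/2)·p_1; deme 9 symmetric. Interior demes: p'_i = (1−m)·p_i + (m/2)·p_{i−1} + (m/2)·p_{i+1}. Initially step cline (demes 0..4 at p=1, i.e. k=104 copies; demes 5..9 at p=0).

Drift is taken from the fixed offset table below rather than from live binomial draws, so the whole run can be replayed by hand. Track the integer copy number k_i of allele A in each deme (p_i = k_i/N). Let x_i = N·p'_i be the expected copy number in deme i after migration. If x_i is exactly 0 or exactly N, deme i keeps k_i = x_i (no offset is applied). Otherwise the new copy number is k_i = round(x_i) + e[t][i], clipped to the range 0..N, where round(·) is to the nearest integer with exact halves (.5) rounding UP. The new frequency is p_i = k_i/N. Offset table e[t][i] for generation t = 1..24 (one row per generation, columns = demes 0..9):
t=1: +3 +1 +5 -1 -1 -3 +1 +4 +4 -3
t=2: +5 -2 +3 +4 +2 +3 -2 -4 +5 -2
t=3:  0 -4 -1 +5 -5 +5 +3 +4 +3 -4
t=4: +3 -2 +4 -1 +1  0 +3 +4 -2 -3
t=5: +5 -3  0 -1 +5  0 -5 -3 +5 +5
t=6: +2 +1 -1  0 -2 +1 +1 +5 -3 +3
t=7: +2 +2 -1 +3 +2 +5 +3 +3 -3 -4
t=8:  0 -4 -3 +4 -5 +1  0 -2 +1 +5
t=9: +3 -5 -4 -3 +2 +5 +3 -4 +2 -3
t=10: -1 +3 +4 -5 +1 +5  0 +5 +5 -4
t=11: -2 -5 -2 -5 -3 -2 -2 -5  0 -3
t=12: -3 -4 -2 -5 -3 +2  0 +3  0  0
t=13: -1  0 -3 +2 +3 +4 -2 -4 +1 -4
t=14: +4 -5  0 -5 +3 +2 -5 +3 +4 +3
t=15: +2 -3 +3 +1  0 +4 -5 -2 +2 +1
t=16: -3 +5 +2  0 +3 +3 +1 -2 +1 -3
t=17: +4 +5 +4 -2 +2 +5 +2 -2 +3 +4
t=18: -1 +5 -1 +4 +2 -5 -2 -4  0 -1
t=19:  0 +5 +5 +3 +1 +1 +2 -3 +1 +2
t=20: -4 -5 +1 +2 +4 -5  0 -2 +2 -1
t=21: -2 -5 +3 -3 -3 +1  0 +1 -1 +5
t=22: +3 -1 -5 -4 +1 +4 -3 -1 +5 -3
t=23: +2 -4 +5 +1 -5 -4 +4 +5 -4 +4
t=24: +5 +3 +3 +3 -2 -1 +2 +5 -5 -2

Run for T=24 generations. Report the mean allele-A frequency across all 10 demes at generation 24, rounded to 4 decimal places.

0.5596

t=0: k=[104 104 104 104 104 0 0 0 0 0]
t=1: x=[104.0000 104.0000 104.0000 104.0000 91.0000 13.0000 0.0000 0.0000 0.0000 0.0000] k=[104 104 104 104 90 10 0 0 0 0]
t=2: x=[104.0000 104.0000 104.0000 102.2500 81.7500 18.7500 1.2500 0.0000 0.0000 0.0000] k=[104 104 104 104 84 22 0 0 0 0]
t=3: x=[104.0000 104.0000 104.0000 101.5000 78.7500 27.0000 2.7500 0.0000 0.0000 0.0000] k=[104 104 104 104 74 32 6 0 0 0]
t=4: x=[104.0000 104.0000 104.0000 100.2500 72.5000 34.0000 8.5000 0.7500 0.0000 0.0000] k=[104 104 104 99 74 34 12 5 0 0]
t=5: x=[104.0000 104.0000 103.3750 96.5000 72.1250 36.2500 13.8750 5.2500 0.6250 0.0000] k=[104 104 103 96 77 36 9 2 6 0]
t=6: x=[104.0000 103.8750 102.2500 94.5000 74.2500 37.7500 11.5000 3.3750 4.7500 0.7500] k=[104 104 101 95 72 39 13 8 2 4]
t=7: x=[104.0000 103.6250 100.6250 92.8750 70.7500 39.8750 15.6250 7.8750 3.0000 3.7500] k=[104 104 100 96 73 45 19 11 0 0]
t=8: x=[104.0000 103.5000 100.0000 93.6250 72.3750 45.2500 21.2500 10.6250 1.3750 0.0000] k=[104 100 97 98 67 46 21 9 2 0]
t=9: x=[103.5000 100.1250 97.5000 94.0000 68.2500 45.5000 22.6250 9.6250 2.6250 0.2500] k=[104 95 94 91 70 51 26 6 5 0]
t=10: x=[102.8750 96.0000 93.7500 88.7500 70.2500 50.2500 26.6250 8.3750 4.5000 0.6250] k=[102 99 98 84 71 55 27 13 10 0]
t=11: x=[101.6250 99.2500 96.3750 84.1250 70.6250 53.5000 28.7500 14.3750 9.1250 1.2500] k=[100 94 94 79 68 52 27 9 9 0]
t=12: x=[99.2500 94.7500 92.1250 79.5000 67.3750 50.8750 27.8750 11.2500 7.8750 1.1250] k=[96 91 90 75 64 53 28 14 8 1]
t=13: x=[95.3750 91.5000 88.2500 75.5000 64.0000 51.2500 29.3750 15.0000 7.8750 1.8750] k=[94 92 85 78 67 55 27 11 9 0]
t=14: x=[93.7500 91.3750 85.0000 77.5000 66.8750 53.0000 28.5000 12.7500 8.1250 1.1250] k=[98 86 85 73 70 55 24 16 12 4]
t=15: x=[96.5000 87.3750 83.6250 74.1250 68.5000 53.0000 26.8750 16.5000 11.5000 5.0000] k=[99 84 87 75 69 57 22 15 14 6]
t=16: x=[97.1250 86.2500 85.1250 75.7500 68.2500 54.1250 25.5000 15.7500 13.1250 7.0000] k=[94 91 87 76 71 57 27 14 14 4]
t=17: x=[93.6250 90.8750 86.1250 76.7500 69.8750 55.0000 29.1250 15.6250 12.7500 5.2500] k=[98 96 90 75 72 60 31 14 16 9]
t=18: x=[97.7500 95.5000 88.8750 76.5000 70.8750 57.8750 32.5000 16.3750 14.8750 9.8750] k=[97 101 88 81 73 53 31 12 15 9]
t=19: x=[97.5000 98.8750 88.7500 80.8750 71.5000 52.7500 31.3750 14.7500 13.8750 9.7500] k=[98 104 94 84 73 54 33 12 15 12]
t=20: x=[98.7500 102.0000 94.0000 83.8750 72.0000 53.7500 33.0000 15.0000 14.2500 12.3750] k=[95 97 95 86 76 49 33 13 16 11]
t=21: x=[95.2500 96.5000 94.1250 85.8750 73.8750 50.3750 32.5000 15.8750 15.0000 11.6250] k=[93 92 97 83 71 51 33 17 14 17]
t=22: x=[92.8750 92.7500 94.6250 83.2500 70.0000 51.2500 33.2500 18.6250 14.7500 16.6250] k=[96 92 90 79 71 55 30 18 20 14]
t=23: x=[95.5000 92.2500 88.8750 79.3750 70.0000 53.8750 31.6250 19.7500 19.0000 14.7500] k=[98 88 94 80 65 50 36 25 15 19]
t=24: x=[96.7500 90.0000 91.5000 79.8750 65.0000 50.1250 36.3750 25.1250 16.7500 18.5000] k=[102 93 95 83 63 49 38 30 12 17]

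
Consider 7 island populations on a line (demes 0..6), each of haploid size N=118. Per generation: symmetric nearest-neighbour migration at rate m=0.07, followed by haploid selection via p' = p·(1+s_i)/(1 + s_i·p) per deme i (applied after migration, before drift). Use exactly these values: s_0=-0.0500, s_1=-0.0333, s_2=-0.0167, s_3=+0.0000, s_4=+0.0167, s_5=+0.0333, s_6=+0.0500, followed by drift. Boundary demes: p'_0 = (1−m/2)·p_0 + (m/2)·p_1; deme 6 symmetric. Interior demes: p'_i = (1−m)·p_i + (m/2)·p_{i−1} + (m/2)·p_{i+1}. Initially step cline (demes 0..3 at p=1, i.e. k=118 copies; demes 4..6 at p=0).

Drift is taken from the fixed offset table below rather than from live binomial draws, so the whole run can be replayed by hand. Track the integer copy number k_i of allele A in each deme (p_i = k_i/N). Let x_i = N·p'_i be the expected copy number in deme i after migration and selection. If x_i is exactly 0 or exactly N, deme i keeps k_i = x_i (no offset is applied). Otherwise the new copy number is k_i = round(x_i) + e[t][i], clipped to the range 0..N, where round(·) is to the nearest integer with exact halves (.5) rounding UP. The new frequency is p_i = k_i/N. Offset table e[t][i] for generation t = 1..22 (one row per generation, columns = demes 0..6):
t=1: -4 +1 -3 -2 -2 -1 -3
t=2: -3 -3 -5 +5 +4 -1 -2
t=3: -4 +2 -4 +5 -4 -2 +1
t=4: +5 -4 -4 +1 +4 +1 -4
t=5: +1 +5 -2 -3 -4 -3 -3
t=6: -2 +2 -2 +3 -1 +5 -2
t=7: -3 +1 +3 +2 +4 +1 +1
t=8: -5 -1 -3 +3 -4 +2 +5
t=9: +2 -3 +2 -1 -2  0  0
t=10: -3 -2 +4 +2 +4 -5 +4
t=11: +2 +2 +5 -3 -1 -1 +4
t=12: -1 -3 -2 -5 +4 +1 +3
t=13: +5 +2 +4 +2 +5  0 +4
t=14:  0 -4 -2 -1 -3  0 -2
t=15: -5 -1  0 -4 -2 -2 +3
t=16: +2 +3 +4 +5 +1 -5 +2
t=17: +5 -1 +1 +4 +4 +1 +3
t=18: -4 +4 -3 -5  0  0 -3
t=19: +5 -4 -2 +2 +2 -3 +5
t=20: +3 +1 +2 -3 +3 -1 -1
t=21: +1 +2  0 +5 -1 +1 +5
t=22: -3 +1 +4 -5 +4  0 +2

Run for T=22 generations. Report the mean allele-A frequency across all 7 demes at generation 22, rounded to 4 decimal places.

0.6441

t=0: k=[118 118 118 118 0 0 0]
t=1: x=[118.0000 118.0000 118.0000 113.8700 4.1965 0.0000 0.0000] k=[118 118 118 112 2 0 0]
t=2: x=[118.0000 118.0000 117.7864 108.3600 5.8717 0.0723 0.0000] k=[118 118 113 113 10 0 0]
t=3: x=[118.0000 117.8190 113.0965 109.3950 13.4511 0.3616 0.0000] k=[118 118 109 114 9 0 0]
t=4: x=[118.0000 117.6742 109.3561 110.1500 12.5445 0.3255 0.0000] k=[118 114 105 111 17 1 0]
t=5: x=[117.8526 113.6864 105.3359 107.5000 20.0036 1.5751 0.0367] k=[118 118 103 105 16 0 0]
t=6: x=[118.0000 117.4570 103.3807 101.8150 18.8155 0.5786 0.0000] k=[118 118 101 105 18 6 0]
t=7: x=[118.0000 117.3846 101.4974 101.8150 20.9084 6.4056 0.2205] k=[118 118 104 104 25 7 1]
t=8: x=[118.0000 117.4932 104.2872 101.2350 27.4826 7.6511 1.2698] k=[118 116 101 104 23 10 6]
t=9: x=[117.9263 115.4623 101.3911 101.0600 25.7115 10.6276 6.4303] k=[118 112 103 100 24 11 6]
t=10: x=[117.7790 111.6959 102.9908 97.4450 26.5442 11.6186 6.4668] k=[115 110 107 99 31 7 10]
t=11: x=[114.6626 109.8158 106.6535 96.9000 32.9318 8.1912 10.3464] k=[117 112 112 94 32 7 14]
t=12: x=[116.7638 111.9846 111.2638 92.4600 33.6923 8.3712 14.3591] k=[116 109 109 87 38 9 17]
t=13: x=[115.6392 108.9665 108.0780 86.0550 39.1320 10.6070 17.4325] k=[118 111 112 88 44 11 21]
t=14: x=[117.7421 111.0621 111.0151 87.3000 44.8445 12.8760 21.4944] k=[118 107 109 86 42 13 19]
t=15: x=[117.5948 107.1252 107.9715 85.2650 42.9765 14.6399 19.5737] k=[113 106 108 81 41 13 23]
t=16: x=[112.4918 105.9536 106.8157 80.5450 41.8663 14.7476 23.5564] k=[114 109 111 86 43 10 26]
t=17: x=[113.6134 108.9665 109.9293 85.3700 43.8052 12.0652 26.4271] k=[118 108 111 89 48 13 29]
t=18: x=[117.6316 108.1536 110.0003 88.3350 48.6829 15.2139 29.5064] k=[114 112 107 83 49 15 27]
t=19: x=[113.7236 111.6959 106.1568 82.6500 49.4752 17.0830 27.5982] k=[118 108 104 85 51 14 33]
t=20: x=[117.6316 107.9016 103.2591 84.4750 51.3749 16.4175 33.4929] k=[118 109 105 81 54 15 32]
t=21: x=[117.6685 108.8945 104.0947 80.8950 54.0648 17.4413 32.5422] k=[118 111 104 86 53 18 38]
t=22: x=[117.7421 110.7736 103.4009 85.4750 53.4138 20.4734 38.5556] k=[115 112 107 80 57 20 41]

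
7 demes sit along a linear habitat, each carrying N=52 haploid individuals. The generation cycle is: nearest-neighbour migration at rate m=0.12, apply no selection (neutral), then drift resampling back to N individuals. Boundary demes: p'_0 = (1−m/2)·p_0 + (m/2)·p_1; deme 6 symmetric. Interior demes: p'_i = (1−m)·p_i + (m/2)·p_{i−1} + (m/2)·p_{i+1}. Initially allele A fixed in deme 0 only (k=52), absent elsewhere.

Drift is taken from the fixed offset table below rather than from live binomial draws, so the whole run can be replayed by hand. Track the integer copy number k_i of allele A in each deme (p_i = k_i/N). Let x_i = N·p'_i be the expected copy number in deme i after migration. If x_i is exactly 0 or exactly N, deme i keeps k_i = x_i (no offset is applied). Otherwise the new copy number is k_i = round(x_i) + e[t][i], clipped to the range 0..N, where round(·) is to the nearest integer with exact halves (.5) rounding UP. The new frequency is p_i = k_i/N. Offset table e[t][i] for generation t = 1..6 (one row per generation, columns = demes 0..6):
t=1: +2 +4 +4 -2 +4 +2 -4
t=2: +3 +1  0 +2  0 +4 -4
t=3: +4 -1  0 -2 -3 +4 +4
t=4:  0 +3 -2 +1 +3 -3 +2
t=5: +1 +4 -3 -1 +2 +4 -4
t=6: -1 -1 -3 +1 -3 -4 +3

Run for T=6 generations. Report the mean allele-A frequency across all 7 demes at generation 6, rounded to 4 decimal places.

0.1841

t=0: k=[52 0 0 0 0 0 0]
t=1: x=[48.8800 3.1200 0.0000 0.0000 0.0000 0.0000 0.0000] k=[51 7 0 0 0 0 0]
t=2: x=[48.3600 9.2200 0.4200 0.0000 0.0000 0.0000 0.0000] k=[51 10 0 0 0 0 0]
t=3: x=[48.5400 11.8600 0.6000 0.0000 0.0000 0.0000 0.0000] k=[52 11 1 0 0 0 0]
t=4: x=[49.5400 12.8600 1.5400 0.0600 0.0000 0.0000 0.0000] k=[50 16 0 1 0 0 0]
t=5: x=[47.9600 17.0800 1.0200 0.8800 0.0600 0.0000 0.0000] k=[49 21 0 0 2 0 0]
t=6: x=[47.3200 21.4200 1.2600 0.1200 1.7600 0.1200 0.0000] k=[46 20 0 1 0 0 0]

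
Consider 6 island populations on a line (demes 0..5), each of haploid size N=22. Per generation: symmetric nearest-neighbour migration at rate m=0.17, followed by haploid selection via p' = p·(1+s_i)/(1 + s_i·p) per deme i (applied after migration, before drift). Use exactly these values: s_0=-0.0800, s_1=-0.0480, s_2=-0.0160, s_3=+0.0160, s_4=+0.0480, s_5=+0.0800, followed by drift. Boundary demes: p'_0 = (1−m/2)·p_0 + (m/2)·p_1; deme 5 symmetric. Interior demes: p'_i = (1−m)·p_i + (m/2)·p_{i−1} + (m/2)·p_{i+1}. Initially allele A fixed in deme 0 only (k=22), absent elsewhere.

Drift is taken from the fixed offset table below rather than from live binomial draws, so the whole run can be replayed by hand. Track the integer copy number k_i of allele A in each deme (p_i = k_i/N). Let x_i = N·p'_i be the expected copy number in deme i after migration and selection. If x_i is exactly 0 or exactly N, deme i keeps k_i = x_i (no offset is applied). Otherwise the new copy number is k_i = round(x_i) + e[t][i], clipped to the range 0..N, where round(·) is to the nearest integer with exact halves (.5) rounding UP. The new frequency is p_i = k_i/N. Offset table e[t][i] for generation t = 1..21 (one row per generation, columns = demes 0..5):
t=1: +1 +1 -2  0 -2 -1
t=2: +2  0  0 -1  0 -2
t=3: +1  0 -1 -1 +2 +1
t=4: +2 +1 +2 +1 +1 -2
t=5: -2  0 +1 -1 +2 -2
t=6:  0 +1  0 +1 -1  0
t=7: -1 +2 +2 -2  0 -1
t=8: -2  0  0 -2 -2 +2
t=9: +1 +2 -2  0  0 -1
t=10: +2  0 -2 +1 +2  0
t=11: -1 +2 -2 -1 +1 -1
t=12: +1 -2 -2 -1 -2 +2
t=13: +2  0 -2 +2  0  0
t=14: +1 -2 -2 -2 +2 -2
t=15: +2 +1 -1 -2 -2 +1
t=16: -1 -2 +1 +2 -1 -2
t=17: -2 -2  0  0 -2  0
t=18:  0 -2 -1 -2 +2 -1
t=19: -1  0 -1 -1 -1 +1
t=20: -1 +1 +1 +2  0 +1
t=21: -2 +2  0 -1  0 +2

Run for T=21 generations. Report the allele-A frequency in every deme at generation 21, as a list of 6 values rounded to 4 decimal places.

[0.0909, 0.1818, 0.0455, 0.0000, 0.0000, 0.0000]

t=0: k=[22 0 0 0 0 0]
t=1: x=[19.9823 1.7875 0.0000 0.0000 0.0000 0.0000] k=[21 3 0 0 0 0]
t=2: x=[19.2772 4.1081 0.2510 0.0000 0.0000 0.0000] k=[21 4 0 0 0 0]
t=3: x=[19.3678 4.9147 0.3346 0.0000 0.0000 0.0000] k=[20 5 0 0 0 0]
t=4: x=[18.4857 5.6412 0.4183 0.0000 0.0000 0.0000] k=[20 7 2 0 0 0]
t=5: x=[18.6659 7.4360 2.2226 0.1727 0.0000 0.0000] k=[17 7 3 0 0 0]
t=6: x=[15.7850 7.2686 3.0425 0.2590 0.0000 0.0000] k=[16 8 3 1 0 0]
t=7: x=[14.9259 8.0029 3.2105 1.1015 0.0891 0.0000] k=[14 10 5 0 0 0]
t=8: x=[13.2241 9.6478 4.9380 0.4317 0.0000 0.0000] k=[11 10 5 0 0 0]
t=9: x=[10.4568 9.3943 4.9380 0.4317 0.0000 0.0000] k=[11 11 3 0 0 0]
t=10: x=[10.5417 10.0510 3.3786 0.2590 0.0000 0.0000] k=[13 10 1 1 0 0]
t=11: x=[12.2952 9.2255 1.7390 0.9290 0.0891 0.0000] k=[11 11 0 0 1 0]
t=12: x=[10.5417 9.7970 0.9207 0.0864 0.8683 0.0918] k=[12 8 0 0 0 2]
t=13: x=[11.2022 7.4163 0.6695 0.0000 0.1781 1.9633] k=[13 7 0 0 0 2]
t=14: x=[12.0375 6.6839 0.5857 0.0000 0.1781 1.9633] k=[13 5 0 0 2 0]
t=15: x=[11.8660 5.0608 0.4183 0.1727 1.7334 0.1835] k=[14 6 0 0 0 1]
t=16: x=[12.8782 5.9540 0.5020 0.0000 0.0891 0.9849] k=[12 4 2 0 0 0]
t=17: x=[10.8615 4.3362 1.9709 0.1727 0.0000 0.0000] k=[9 2 2 0 0 0]
t=18: x=[7.9764 2.4845 1.8031 0.1727 0.0000 0.0000] k=[8 0 1 0 0 0]
t=19: x=[6.9186 0.7295 0.8172 0.0864 0.0000 0.0000] k=[6 1 0 0 0 0]
t=20: x=[5.2351 1.2794 0.0836 0.0000 0.0000 0.0000] k=[4 2 1 0 0 0]
t=21: x=[3.5734 1.9940 0.9847 0.0864 0.0000 0.0000] k=[2 4 1 0 0 0]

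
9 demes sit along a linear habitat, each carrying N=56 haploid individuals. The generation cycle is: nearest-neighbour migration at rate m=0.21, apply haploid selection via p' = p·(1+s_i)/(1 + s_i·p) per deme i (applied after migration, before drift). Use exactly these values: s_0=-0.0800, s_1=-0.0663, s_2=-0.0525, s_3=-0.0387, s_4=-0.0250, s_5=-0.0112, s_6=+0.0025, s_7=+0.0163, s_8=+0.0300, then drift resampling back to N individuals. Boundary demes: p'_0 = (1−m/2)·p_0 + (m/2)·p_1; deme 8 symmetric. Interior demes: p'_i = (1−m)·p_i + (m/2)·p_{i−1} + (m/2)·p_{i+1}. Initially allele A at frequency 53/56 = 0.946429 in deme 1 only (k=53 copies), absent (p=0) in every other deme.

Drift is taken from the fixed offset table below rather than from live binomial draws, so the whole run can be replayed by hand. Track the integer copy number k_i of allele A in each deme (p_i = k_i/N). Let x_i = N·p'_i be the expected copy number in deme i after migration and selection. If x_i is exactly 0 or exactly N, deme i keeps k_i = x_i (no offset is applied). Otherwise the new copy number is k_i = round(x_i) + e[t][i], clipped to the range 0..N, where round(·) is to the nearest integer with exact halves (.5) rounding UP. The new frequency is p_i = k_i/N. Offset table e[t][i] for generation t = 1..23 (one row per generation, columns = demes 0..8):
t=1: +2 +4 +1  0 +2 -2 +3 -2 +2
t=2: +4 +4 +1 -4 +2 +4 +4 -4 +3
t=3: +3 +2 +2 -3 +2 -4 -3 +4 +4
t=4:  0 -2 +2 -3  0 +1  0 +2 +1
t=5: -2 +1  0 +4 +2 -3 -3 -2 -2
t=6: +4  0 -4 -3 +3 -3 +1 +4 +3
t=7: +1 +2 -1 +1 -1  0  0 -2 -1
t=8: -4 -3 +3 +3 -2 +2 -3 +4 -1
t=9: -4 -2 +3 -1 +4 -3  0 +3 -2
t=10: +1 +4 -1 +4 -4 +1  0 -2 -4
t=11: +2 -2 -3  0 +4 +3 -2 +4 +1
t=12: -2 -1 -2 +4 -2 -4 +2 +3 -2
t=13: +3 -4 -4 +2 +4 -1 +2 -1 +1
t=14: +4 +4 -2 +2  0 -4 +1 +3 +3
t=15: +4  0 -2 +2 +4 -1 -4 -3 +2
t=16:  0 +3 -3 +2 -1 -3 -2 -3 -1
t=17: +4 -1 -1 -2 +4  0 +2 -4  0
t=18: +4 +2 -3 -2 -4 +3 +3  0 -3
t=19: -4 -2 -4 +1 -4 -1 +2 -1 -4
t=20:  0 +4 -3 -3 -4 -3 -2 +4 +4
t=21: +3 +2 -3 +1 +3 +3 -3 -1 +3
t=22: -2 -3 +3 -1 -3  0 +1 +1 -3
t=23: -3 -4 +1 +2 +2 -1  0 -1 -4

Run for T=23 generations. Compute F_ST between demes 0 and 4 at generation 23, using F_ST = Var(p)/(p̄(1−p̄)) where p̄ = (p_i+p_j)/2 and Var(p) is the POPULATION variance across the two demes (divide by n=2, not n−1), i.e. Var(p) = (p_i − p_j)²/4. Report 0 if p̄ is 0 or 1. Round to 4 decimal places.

0.0300

t=0: k=[0 53 0 0 0 0 0 0 0]
t=1: x=[5.1608 41.1330 5.3005 0.0000 0.0000 0.0000 0.0000 0.0000 0.0000] k=[7 45 6 0 0 0 0 0 0]
t=2: x=[10.2721 36.0428 9.0484 0.6059 0.0000 0.0000 0.0000 0.0000 0.0000] k=[14 40 10 0 0 0 0 0 0]
t=3: x=[15.7685 33.1989 11.5963 1.0101 0.0000 0.0000 0.0000 0.0000 0.0000] k=[19 35 14 0 0 0 0 0 0]
t=4: x=[19.6048 30.1632 14.1570 1.4145 0.0000 0.0000 0.0000 0.0000 0.0000] k=[20 28 16 0 0 0 0 0 0]
t=5: x=[19.7611 24.9478 14.9809 1.6169 0.0000 0.0000 0.0000 0.0000 0.0000] k=[18 26 15 6 0 0 0 0 0]
t=6: x=[17.8122 23.0691 14.6199 6.0972 0.6144 0.0000 0.0000 0.0000 0.0000] k=[22 23 11 3 4 0 0 0 0]
t=7: x=[20.9997 20.7316 10.9376 3.8027 3.3934 0.4153 0.0000 0.0000 0.0000] k=[22 23 10 5 2 0 0 0 0]
t=8: x=[20.9997 20.6284 10.3763 5.0265 2.0543 0.2077 0.0000 0.0000 0.0000] k=[17 18 13 8 0 2 0 0 0]
t=9: x=[16.1308 16.5589 12.4695 7.4270 1.0242 1.5628 0.2105 0.0000 0.0000] k=[12 15 15 6 5 0 0 0 0]
t=10: x=[11.5327 13.9540 13.4949 6.6065 4.4746 0.5192 0.0000 0.0000 0.0000] k=[13 18 12 11 0 2 0 0 0]
t=11: x=[12.6882 16.0482 12.0084 9.6312 1.3317 1.5628 0.2105 0.0000 0.0000] k=[15 14 9 10 5 5 0 0 0]
t=12: x=[14.0013 12.8868 9.2076 9.0661 5.4002 4.4288 0.5263 0.0000 0.0000] k=[12 12 7 13 3 0 3 0 0]
t=13: x=[11.2326 10.8618 7.7864 10.9677 3.6477 0.6230 2.3757 0.3201 0.0000] k=[14 7 4 13 8 0 4 0 0]
t=14: x=[12.4395 6.9895 5.0085 11.1728 7.5187 1.2462 3.1675 0.4268 0.0000] k=[16 11 3 13 8 0 4 3 0]
t=15: x=[14.5589 10.1044 4.6546 11.0703 7.5187 1.2462 3.4831 2.8332 0.3244] k=[19 10 3 13 12 0 0 0 2]
t=16: x=[17.0504 9.6497 4.5542 11.4806 10.6253 1.2462 0.0000 0.2134 1.8419] k=[17 13 2 13 10 0 0 0 1]
t=17: x=[15.6237 11.6206 4.1003 11.1728 9.0709 1.0385 0.0000 0.1067 0.9214] k=[20 11 3 9 13 1 0 0 1]
t=18: x=[18.0212 10.5069 4.2531 8.5015 11.0931 2.1318 0.1053 0.1067 0.9214] k=[22 13 1 7 7 5 3 0 0]
t=19: x=[19.9713 12.0246 2.7457 6.1506 6.6404 4.9489 2.9019 0.3201 0.0000] k=[16 10 0 7 3 4 5 0 0]
t=20: x=[14.4579 9.0475 1.6941 5.6416 3.4423 3.9584 4.3801 0.5335 0.0000] k=[14 13 0 3 0 1 2 5 0]
t=21: x=[13.0423 11.1161 1.5943 2.2820 0.4096 0.9890 2.2153 4.2227 0.5406] k=[16 13 0 3 3 4 0 3 4]
t=22: x=[14.7610 11.3178 1.5943 2.5859 3.0316 3.4385 0.7368 2.8332 4.0035] k=[13 8 5 2 0 3 2 4 1]
t=23: x=[11.6852 7.7409 4.7598 2.0265 0.5120 2.5524 2.3205 3.5281 1.3535] k=[9 4 6 4 3 2 2 3 0]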